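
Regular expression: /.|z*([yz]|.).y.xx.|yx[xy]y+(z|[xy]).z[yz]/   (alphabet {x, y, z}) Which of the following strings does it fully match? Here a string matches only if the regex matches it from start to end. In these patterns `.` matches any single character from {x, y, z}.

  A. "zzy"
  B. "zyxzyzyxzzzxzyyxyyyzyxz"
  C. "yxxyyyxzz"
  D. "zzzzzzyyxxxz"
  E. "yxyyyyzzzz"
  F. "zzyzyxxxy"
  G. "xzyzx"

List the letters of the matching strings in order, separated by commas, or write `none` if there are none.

A → no match
B → no match
C → match
D → match
E → match
F → match
G → no match

C, D, E, F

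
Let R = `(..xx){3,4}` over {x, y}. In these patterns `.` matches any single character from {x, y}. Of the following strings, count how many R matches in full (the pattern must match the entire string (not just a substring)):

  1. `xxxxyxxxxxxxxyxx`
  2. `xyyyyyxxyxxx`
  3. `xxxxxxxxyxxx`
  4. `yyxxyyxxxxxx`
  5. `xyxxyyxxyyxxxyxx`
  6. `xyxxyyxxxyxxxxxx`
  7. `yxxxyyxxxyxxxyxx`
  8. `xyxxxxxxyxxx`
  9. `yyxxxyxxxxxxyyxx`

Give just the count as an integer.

1 → match
2 → no match
3 → match
4 → match
5 → match
6 → match
7 → match
8 → match
9 → match
Total matched: 8

8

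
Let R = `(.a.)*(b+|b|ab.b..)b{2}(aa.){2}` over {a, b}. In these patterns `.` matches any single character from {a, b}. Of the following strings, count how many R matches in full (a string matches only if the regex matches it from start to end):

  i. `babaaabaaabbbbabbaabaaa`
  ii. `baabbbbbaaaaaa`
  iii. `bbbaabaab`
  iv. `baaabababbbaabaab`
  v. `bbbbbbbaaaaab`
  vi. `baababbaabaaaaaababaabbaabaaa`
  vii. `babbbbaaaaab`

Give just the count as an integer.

7

i → match
ii → match
iii → match
iv → match
v → match
vi → match
vii → match
Total matched: 7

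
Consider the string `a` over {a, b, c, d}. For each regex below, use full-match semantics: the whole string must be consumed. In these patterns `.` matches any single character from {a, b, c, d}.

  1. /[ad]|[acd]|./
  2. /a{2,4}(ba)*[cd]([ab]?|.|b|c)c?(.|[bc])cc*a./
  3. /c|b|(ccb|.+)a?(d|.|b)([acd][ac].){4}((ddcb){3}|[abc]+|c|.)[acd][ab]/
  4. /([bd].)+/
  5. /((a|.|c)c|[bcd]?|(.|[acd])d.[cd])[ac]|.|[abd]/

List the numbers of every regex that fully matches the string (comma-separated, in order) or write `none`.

1 → match
2 → no match
3 → no match
4 → no match
5 → match

1, 5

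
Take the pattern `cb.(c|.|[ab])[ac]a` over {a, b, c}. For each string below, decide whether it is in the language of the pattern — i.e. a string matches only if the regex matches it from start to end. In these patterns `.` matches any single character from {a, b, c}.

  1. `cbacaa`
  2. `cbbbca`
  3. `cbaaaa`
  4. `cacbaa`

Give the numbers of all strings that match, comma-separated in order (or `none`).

1 → match
2 → match
3 → match
4 → no match — must start with `cb`

1, 2, 3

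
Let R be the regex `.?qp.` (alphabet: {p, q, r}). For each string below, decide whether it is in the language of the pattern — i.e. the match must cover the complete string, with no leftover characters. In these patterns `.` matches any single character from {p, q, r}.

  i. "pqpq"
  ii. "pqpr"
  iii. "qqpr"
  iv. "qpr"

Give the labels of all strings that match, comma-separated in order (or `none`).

i → match
ii → match
iii → match
iv → match

i, ii, iii, iv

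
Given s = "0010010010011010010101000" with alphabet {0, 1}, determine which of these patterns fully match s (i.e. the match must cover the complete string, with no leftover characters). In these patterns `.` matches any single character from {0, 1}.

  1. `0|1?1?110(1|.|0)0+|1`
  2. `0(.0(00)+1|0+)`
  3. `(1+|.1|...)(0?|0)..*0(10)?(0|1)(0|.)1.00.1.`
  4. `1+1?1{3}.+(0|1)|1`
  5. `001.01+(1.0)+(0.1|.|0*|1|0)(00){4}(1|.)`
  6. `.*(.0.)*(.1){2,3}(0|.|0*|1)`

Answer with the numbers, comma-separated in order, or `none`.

6

1 → no match
2 → no match
3 → no match
4 → no match — must start with "1"
5 → no match
6 → match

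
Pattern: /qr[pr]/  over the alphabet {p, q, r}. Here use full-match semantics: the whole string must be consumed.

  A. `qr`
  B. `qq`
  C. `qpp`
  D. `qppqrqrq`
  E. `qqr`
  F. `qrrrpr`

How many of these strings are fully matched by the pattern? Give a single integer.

0

A → no match
B → no match — must start with `qr`
C → no match — must start with `qr`
D → no match — must start with `qr`
E → no match — must start with `qr`
F → no match
Total matched: 0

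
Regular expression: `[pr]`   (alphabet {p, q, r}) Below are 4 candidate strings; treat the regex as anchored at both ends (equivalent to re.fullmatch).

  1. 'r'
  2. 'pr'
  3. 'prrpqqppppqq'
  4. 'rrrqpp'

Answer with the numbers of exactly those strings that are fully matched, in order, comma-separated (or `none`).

1 → match
2 → no match
3 → no match
4 → no match

1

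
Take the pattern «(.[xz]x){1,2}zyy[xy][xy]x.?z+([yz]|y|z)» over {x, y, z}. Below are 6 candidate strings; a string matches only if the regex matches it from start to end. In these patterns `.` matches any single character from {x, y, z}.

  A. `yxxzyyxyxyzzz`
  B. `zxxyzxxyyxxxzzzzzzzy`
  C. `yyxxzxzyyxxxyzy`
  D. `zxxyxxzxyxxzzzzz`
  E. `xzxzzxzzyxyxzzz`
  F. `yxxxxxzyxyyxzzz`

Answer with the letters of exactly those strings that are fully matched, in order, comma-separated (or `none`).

A

A → match
B → no match
C → no match
D → no match
E → no match
F → no match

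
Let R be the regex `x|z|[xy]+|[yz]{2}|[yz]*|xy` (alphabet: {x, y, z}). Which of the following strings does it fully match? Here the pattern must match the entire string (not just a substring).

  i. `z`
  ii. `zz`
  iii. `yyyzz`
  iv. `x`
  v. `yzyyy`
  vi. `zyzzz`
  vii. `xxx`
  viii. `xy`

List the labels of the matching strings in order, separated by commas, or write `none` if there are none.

i, ii, iii, iv, v, vi, vii, viii

i. `z` → match
ii. `zz` → match
iii. `yyyzz` → match
iv. `x` → match
v. `yzyyy` → match
vi. `zyzzz` → match
vii. `xxx` → match
viii. `xy` → match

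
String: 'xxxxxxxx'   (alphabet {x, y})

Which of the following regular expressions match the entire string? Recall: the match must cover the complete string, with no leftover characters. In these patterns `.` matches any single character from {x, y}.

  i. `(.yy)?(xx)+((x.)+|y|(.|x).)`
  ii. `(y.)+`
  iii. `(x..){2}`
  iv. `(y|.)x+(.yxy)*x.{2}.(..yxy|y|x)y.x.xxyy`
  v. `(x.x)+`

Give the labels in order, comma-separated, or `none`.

i

i → match
ii → no match — must start with 'y'
iii → no match
iv → no match — must end with 'xxyy'
v → no match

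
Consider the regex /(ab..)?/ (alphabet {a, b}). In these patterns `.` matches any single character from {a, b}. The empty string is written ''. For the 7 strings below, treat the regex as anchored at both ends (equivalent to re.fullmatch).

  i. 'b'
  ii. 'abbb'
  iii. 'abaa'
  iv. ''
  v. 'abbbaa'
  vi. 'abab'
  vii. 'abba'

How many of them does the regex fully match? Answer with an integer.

i → no match
ii → match
iii → match
iv → match
v → no match
vi → match
vii → match
Total matched: 5

5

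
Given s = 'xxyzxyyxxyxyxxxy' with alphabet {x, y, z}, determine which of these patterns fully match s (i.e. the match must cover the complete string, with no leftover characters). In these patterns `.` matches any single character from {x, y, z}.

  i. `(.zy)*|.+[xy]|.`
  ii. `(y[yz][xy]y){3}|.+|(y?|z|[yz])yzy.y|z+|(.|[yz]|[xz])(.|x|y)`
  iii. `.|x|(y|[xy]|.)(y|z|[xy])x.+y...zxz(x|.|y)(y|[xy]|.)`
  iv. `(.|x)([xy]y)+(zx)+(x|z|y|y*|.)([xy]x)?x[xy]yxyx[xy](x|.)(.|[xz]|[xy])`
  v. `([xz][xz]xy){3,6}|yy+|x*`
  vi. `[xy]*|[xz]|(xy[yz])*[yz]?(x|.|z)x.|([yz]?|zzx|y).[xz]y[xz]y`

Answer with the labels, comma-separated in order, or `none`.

i → match
ii → match
iii → no match
iv → match
v → no match
vi → no match

i, ii, iv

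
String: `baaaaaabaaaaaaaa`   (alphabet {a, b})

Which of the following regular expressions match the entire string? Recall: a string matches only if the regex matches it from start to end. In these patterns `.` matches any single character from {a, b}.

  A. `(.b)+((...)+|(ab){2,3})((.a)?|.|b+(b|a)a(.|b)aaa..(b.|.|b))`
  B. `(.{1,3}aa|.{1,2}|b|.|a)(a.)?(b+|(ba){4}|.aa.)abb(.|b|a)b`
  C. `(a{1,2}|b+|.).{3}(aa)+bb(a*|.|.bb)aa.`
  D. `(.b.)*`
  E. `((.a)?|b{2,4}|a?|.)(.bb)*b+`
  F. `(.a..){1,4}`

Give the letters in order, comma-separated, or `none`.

A → no match
B → no match — must end with `b`
C → no match
D → no match
E → no match — must end with `b`
F → match

F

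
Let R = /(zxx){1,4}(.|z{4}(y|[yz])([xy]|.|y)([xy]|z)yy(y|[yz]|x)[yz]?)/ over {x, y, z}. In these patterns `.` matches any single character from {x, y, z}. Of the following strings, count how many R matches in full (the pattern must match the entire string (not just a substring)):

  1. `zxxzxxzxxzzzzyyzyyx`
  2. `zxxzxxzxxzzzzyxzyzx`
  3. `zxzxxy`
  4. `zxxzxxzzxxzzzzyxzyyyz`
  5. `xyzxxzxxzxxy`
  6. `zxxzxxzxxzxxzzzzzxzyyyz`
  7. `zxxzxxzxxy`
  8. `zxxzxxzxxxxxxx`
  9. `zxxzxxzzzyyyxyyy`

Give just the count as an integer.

1 → match
2 → no match
3 → no match — must start with `zxx`
4 → no match
5 → no match — must start with `zxx`
6 → match
7 → match
8 → no match
9 → no match
Total matched: 3

3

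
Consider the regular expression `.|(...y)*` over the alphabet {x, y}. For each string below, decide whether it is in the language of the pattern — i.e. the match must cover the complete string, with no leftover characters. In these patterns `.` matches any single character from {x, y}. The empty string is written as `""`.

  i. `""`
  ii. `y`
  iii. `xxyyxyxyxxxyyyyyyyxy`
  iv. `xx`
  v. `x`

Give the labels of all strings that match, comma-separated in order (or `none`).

i, ii, iii, v

i → match
ii → match
iii → match
iv → no match
v → match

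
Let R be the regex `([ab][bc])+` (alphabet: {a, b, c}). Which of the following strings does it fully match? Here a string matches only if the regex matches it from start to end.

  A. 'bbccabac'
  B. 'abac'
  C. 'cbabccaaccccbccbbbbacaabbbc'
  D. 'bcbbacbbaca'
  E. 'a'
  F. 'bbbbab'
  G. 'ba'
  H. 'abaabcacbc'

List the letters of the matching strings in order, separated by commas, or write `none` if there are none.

B, F

A → no match
B → match
C → no match
D → no match
E → no match
F → match
G → no match
H → no match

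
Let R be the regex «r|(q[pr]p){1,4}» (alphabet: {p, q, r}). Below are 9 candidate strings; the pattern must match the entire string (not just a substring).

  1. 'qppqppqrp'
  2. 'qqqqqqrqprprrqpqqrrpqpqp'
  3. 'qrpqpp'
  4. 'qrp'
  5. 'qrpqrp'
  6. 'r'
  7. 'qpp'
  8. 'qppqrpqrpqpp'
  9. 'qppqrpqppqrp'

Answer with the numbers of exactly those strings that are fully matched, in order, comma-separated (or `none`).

1, 3, 4, 5, 6, 7, 8, 9

1. 'qppqppqrp' → match
2 → no match
3. 'qrpqpp' → match
4. 'qrp' → match
5. 'qrpqrp' → match
6. 'r' → match
7. 'qpp' → match
8. 'qppqrpqrpqpp' → match
9. 'qppqrpqppqrp' → match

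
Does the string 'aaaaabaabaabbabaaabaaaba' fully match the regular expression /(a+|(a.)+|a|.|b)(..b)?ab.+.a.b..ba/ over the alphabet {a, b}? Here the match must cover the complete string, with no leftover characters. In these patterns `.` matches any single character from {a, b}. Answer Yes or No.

No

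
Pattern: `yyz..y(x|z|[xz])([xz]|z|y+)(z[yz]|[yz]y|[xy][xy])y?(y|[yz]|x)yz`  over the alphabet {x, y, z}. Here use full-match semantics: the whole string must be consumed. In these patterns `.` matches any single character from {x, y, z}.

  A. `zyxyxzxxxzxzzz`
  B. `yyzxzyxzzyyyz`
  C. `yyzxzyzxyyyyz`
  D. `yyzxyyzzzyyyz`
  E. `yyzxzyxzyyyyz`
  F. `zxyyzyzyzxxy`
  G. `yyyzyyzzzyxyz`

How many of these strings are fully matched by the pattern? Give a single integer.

4

A → no match — must start with `yyz`
B → match
C → match
D → match
E → match
F. `zxyyzyzyzxxy` → no match — must start with `yyz`
G → no match — must start with `yyz`
Total matched: 4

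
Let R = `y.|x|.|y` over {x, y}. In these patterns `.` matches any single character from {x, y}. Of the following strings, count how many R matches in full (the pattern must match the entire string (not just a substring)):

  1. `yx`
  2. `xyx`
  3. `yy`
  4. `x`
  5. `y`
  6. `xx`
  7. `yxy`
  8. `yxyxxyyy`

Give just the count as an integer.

4

1. `yx` → match
2. `xyx` → no match
3. `yy` → match
4. `x` → match
5. `y` → match
6. `xx` → no match
7. `yxy` → no match
8. `yxyxxyyy` → no match
Total matched: 4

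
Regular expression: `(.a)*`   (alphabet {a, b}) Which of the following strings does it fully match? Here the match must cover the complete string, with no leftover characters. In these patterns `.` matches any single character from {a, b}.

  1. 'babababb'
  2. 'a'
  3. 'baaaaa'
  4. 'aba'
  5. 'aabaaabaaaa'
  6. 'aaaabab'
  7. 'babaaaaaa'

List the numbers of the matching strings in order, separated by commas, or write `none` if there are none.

3

1 → no match
2 → no match
3 → match
4 → no match
5 → no match
6 → no match
7 → no match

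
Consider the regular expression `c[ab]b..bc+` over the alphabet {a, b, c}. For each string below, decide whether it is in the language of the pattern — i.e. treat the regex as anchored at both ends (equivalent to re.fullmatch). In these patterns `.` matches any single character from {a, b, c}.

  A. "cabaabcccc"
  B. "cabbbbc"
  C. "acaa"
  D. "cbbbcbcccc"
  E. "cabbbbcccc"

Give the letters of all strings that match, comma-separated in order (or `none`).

A → match
B → match
C → no match — must start with "c"
D → match
E → match

A, B, D, E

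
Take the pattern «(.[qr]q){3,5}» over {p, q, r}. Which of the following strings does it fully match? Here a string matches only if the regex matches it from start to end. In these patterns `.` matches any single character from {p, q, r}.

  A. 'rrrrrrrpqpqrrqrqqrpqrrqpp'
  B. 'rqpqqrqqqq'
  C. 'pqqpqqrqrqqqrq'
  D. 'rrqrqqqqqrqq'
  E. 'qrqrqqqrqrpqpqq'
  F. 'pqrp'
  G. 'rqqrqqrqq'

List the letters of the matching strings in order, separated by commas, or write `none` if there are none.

A → no match — must end with 'q'
B → no match
C → no match
D → match
E → no match
F → no match — must end with 'q'
G → match

D, G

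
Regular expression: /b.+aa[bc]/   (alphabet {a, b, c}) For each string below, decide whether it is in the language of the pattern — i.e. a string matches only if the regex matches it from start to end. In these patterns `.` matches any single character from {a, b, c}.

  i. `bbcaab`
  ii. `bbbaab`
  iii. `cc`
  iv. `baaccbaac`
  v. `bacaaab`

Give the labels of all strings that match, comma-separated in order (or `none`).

i → match
ii → match
iii → no match — must start with `b`
iv → match
v → match

i, ii, iv, v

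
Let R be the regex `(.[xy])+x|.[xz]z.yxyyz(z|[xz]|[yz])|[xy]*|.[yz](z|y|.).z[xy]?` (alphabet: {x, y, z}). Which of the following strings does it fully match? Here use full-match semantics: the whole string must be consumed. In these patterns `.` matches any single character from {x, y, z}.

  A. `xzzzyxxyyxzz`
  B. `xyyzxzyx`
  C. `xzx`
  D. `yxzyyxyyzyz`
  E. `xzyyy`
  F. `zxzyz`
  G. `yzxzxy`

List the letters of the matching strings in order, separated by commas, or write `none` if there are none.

none

A → no match
B → no match
C → no match
D → no match
E → no match
F → no match
G → no match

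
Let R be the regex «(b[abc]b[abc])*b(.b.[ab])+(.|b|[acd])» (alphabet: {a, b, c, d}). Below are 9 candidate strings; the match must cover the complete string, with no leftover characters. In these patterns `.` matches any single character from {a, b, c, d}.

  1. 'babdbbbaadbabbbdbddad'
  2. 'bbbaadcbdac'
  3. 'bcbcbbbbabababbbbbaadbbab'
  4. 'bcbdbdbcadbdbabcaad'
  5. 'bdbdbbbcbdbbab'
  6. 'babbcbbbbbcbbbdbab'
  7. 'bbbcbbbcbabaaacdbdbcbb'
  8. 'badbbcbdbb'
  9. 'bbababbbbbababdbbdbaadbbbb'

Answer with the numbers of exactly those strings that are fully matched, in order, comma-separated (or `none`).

5

1 → no match
2 → no match
3 → no match
4 → no match
5 → match
6 → no match
7 → no match
8 → no match
9 → no match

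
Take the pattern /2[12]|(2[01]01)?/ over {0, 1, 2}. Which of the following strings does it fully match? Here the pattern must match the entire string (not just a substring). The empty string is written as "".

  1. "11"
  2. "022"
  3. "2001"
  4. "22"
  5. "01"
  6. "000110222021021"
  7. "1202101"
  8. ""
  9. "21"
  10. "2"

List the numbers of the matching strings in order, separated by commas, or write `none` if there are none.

3, 4, 8, 9

1 → no match
2 → no match
3 → match
4 → match
5 → no match
6 → no match
7 → no match
8 → match
9 → match
10 → no match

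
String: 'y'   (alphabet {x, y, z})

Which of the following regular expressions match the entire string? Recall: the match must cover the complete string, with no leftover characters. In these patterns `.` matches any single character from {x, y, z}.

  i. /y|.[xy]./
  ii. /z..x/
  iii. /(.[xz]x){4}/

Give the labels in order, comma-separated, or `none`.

i → match
ii → no match — must start with 'z'
iii → no match — must end with 'x'

i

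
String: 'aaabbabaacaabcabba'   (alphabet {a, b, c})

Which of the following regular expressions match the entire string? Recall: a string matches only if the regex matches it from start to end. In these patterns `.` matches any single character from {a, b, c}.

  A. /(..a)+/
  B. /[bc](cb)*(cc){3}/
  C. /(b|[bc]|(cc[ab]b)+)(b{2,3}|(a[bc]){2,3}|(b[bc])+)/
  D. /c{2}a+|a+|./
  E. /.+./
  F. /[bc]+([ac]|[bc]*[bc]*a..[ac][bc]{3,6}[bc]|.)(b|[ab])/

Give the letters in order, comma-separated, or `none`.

A, E

A → match
B → no match — must end with 'cc'
C → no match
D → no match
E → match
F → no match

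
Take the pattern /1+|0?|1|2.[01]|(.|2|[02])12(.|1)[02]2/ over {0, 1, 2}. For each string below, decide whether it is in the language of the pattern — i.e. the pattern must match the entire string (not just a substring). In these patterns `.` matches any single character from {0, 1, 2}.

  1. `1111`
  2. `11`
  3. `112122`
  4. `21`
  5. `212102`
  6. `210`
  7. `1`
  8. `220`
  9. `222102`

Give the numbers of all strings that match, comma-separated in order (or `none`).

1 → match
2 → match
3 → match
4 → no match
5 → match
6 → match
7 → match
8 → match
9 → no match

1, 2, 3, 5, 6, 7, 8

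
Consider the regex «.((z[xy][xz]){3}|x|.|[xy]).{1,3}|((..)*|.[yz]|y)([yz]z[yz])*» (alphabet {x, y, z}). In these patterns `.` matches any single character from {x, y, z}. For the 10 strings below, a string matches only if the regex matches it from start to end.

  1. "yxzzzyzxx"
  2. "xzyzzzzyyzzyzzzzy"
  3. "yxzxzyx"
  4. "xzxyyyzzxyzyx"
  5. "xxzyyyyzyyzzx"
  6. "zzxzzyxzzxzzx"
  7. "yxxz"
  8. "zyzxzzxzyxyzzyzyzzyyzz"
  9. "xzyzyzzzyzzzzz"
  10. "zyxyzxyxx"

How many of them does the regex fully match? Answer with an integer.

1 → no match
2 → match
3 → no match
4 → no match
5 → no match
6 → no match
7 → match
8 → match
9 → match
10 → no match
Total matched: 4

4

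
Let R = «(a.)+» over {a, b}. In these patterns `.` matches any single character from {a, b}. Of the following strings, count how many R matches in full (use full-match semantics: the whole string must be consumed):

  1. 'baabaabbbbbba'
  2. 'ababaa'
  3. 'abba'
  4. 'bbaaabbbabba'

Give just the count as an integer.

1 → no match — must start with 'a'
2 → match
3 → no match
4 → no match — must start with 'a'
Total matched: 1

1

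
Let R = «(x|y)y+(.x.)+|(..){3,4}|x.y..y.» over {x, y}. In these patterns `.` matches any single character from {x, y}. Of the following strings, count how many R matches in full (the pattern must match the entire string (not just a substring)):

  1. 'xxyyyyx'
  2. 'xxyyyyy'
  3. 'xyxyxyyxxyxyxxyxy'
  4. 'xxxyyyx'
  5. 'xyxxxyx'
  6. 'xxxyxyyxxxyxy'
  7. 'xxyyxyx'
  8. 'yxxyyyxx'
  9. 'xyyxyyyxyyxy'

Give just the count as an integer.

1 → match
2 → match
3 → no match
4 → no match
5 → no match
6 → no match
7 → match
8 → match
9 → no match
Total matched: 4

4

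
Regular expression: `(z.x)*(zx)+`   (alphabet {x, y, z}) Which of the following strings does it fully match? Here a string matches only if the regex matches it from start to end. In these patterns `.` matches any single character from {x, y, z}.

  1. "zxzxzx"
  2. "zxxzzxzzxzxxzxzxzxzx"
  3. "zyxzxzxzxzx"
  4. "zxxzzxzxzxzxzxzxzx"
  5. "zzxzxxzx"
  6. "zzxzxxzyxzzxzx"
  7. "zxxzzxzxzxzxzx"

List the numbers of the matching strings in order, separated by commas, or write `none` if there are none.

1 → match
2 → match
3 → match
4 → match
5 → match
6 → match
7 → match

1, 2, 3, 4, 5, 6, 7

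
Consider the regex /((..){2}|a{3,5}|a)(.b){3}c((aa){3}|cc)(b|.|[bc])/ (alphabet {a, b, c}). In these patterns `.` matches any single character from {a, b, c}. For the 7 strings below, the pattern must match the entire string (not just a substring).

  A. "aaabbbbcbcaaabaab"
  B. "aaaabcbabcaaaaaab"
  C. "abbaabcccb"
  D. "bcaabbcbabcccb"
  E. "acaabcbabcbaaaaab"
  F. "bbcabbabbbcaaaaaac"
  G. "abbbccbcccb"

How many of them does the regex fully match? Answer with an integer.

A → no match
B → match
C. "abbaabcccb" → no match
D → match
E → no match
F → match
G. "abbbccbcccb" → no match
Total matched: 3

3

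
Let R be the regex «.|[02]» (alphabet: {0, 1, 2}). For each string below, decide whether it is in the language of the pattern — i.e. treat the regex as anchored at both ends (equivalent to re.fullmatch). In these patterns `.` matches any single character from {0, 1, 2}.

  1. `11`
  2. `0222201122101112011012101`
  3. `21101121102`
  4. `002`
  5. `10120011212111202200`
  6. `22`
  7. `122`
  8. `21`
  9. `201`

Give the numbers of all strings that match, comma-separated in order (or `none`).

none

1 → no match
2 → no match
3 → no match
4 → no match
5 → no match
6 → no match
7 → no match
8 → no match
9 → no match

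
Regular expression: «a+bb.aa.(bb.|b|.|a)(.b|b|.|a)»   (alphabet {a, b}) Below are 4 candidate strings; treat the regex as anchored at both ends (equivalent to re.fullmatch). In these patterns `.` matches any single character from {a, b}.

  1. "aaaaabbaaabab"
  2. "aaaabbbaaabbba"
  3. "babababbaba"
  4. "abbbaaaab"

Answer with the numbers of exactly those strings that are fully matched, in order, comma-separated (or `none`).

1 → match
2 → match
3. "babababbaba" → no match — must start with "a"
4. "abbbaaaab" → match

1, 2, 4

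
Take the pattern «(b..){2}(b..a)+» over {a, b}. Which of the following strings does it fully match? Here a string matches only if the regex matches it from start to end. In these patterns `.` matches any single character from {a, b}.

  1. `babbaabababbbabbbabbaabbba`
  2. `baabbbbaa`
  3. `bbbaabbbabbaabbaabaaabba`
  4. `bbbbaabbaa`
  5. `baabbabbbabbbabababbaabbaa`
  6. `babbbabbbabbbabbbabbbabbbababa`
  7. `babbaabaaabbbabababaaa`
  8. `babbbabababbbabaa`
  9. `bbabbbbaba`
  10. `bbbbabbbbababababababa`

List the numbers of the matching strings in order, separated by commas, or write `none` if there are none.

1, 4, 5, 6, 7, 9, 10

1 → match
2. `baabbbbaa` → no match
3 → no match
4. `bbbbaabbaa` → match
5 → match
6 → match
7 → match
8 → no match
9. `bbabbbbaba` → match
10 → match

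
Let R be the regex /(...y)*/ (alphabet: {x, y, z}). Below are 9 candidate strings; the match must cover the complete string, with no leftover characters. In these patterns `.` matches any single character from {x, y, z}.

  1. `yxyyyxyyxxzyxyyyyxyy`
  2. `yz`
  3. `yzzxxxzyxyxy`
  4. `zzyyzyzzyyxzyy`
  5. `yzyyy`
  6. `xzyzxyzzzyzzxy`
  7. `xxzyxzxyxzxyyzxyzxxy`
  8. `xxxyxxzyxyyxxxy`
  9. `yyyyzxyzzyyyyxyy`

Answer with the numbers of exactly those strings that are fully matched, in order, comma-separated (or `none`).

1 → match
2 → no match
3 → no match
4 → no match
5 → no match
6 → no match
7 → match
8 → no match
9 → no match

1, 7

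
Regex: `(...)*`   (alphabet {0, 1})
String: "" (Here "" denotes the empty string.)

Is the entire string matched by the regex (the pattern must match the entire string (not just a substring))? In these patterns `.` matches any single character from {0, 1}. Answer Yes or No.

Yes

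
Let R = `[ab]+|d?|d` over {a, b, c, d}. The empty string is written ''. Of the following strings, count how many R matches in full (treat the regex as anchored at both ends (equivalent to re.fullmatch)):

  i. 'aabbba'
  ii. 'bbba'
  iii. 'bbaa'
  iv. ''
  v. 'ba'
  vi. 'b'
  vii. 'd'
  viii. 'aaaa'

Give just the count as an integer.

8

i → match
ii → match
iii → match
iv → match
v → match
vi → match
vii → match
viii → match
Total matched: 8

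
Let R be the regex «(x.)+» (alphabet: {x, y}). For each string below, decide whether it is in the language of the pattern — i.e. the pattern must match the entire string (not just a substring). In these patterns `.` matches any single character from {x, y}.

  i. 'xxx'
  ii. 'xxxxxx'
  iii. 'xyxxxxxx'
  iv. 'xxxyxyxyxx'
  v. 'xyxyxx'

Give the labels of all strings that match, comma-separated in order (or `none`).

ii, iii, iv, v

i → no match
ii → match
iii → match
iv → match
v → match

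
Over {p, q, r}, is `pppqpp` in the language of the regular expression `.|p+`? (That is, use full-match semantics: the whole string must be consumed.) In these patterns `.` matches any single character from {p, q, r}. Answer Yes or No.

No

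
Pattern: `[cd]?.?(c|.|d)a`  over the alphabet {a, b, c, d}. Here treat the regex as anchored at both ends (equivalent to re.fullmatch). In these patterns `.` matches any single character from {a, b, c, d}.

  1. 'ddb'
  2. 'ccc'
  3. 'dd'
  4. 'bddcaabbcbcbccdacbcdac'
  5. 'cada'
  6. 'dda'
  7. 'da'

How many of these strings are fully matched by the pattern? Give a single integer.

3

1 → no match — must end with 'a'
2 → no match — must end with 'a'
3 → no match — must end with 'a'
4 → no match — must end with 'a'
5 → match
6 → match
7 → match
Total matched: 3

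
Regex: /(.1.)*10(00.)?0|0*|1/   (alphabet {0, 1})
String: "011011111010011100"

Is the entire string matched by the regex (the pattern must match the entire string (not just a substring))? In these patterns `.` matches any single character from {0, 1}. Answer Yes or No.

Yes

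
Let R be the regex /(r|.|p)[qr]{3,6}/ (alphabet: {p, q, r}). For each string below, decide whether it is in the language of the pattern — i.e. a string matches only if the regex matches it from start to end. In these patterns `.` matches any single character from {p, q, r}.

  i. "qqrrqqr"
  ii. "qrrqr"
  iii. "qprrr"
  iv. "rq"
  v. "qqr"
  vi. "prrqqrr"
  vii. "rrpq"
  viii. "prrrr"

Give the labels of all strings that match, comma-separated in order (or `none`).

i → match
ii → match
iii → no match
iv → no match
v → no match
vi → match
vii → no match
viii → match

i, ii, vi, viii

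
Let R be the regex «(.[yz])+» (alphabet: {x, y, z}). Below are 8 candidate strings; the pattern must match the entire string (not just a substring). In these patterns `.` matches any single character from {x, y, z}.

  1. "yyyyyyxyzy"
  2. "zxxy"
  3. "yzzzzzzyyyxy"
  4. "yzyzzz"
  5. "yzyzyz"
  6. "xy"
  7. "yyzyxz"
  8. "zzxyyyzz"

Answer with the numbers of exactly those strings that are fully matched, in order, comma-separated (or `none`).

1 → match
2 → no match
3 → match
4 → match
5 → match
6 → match
7 → match
8 → match

1, 3, 4, 5, 6, 7, 8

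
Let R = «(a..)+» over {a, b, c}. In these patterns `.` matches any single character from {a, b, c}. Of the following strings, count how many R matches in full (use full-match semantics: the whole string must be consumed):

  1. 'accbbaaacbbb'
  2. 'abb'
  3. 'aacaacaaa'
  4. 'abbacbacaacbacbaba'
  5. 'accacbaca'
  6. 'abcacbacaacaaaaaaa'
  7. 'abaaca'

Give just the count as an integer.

6

1 → no match
2 → match
3 → match
4 → match
5 → match
6 → match
7 → match
Total matched: 6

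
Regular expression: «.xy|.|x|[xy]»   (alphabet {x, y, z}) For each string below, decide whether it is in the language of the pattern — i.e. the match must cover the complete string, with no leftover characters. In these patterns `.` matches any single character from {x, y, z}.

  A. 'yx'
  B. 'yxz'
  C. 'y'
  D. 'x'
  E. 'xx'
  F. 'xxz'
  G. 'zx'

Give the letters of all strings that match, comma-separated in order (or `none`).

A → no match
B → no match
C → match
D → match
E → no match
F → no match
G → no match

C, D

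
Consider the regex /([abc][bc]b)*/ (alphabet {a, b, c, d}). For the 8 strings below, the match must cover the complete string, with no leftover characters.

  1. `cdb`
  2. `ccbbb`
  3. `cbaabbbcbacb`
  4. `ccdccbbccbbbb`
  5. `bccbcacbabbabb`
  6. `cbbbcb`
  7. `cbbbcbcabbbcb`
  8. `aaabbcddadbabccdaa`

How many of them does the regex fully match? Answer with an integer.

1

1 → no match
2 → no match
3 → no match
4 → no match
5 → no match
6 → match
7 → no match
8 → no match
Total matched: 1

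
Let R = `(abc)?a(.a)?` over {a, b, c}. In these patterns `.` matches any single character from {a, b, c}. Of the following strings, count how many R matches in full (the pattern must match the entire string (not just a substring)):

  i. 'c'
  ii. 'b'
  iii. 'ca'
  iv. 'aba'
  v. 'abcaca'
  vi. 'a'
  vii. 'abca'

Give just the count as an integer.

4

i → no match
ii → no match
iii → no match
iv → match
v → match
vi → match
vii → match
Total matched: 4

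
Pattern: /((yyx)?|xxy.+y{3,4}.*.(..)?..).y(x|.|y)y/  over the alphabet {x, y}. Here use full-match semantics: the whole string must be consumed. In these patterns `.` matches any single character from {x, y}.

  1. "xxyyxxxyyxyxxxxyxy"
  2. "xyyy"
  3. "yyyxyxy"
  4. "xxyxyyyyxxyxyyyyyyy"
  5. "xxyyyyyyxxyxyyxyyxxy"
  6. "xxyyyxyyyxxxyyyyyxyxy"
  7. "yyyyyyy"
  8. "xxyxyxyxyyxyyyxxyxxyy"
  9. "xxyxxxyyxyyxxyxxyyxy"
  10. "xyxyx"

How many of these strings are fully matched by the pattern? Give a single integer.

1 → no match
2 → match
3 → no match
4 → match
5 → no match
6 → match
7 → no match
8 → no match
9 → no match
10 → no match — must end with "y"
Total matched: 3

3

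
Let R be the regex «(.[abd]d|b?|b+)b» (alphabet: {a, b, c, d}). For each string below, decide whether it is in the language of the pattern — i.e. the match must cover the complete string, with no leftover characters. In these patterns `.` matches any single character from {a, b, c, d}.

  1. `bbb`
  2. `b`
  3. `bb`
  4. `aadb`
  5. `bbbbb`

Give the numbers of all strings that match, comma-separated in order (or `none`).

1 → match
2 → match
3 → match
4 → match
5 → match

1, 2, 3, 4, 5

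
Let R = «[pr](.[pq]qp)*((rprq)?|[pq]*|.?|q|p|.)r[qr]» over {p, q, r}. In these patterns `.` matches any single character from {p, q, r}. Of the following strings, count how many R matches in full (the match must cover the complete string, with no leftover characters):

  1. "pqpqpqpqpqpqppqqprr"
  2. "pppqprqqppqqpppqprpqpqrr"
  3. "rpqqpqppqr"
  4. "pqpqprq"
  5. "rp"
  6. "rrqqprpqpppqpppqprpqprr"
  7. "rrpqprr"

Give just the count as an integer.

1 → match
2 → match
3. "rpqqpqppqr" → no match
4. "pqpqprq" → match
5. "rp" → no match
6 → match
7. "rrpqprr" → match
Total matched: 5

5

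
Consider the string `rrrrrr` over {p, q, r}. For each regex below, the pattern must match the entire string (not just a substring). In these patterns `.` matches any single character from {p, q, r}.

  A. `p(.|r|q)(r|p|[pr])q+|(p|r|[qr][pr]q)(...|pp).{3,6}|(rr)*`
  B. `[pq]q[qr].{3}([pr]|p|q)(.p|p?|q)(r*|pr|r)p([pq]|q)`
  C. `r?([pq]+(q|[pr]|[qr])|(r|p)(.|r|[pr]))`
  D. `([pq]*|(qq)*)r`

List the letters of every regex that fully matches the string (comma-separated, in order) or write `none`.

A

A → match
B → no match
C → no match
D → no match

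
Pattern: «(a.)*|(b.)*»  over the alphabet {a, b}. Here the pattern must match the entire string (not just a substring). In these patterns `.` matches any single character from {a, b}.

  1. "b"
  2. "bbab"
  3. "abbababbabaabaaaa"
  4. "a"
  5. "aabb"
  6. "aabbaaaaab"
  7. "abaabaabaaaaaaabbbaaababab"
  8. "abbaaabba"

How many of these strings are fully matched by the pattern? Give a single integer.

1 → no match
2 → no match
3 → no match
4 → no match
5 → no match
6 → no match
7 → no match
8 → no match
Total matched: 0

0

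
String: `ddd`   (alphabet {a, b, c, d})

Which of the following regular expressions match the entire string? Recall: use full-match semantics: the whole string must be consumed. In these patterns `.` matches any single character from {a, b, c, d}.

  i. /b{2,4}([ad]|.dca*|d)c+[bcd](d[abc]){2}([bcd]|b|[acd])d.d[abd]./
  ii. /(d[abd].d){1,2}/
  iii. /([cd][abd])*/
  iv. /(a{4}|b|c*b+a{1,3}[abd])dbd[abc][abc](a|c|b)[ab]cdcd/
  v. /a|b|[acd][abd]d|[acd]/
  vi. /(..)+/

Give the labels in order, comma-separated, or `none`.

i → no match — must start with `b`
ii → no match
iii → no match
iv → no match — must end with `cdcd`
v → match
vi → no match

v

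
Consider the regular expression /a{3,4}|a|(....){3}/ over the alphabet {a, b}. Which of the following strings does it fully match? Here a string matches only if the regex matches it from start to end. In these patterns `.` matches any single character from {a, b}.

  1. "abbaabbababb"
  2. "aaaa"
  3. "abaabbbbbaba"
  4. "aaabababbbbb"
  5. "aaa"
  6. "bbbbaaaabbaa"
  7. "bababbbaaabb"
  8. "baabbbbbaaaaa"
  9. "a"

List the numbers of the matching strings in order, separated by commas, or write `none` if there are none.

1 → match
2 → match
3 → match
4 → match
5 → match
6 → match
7 → match
8 → no match
9 → match

1, 2, 3, 4, 5, 6, 7, 9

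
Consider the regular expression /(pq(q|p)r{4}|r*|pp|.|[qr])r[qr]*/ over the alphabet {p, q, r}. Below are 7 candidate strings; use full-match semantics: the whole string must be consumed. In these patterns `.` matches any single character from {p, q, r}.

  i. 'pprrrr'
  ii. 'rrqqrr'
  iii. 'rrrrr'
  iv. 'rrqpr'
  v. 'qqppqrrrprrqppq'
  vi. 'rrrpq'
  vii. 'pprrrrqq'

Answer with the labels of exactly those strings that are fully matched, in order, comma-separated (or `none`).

i, ii, iii, vii

i → match
ii → match
iii → match
iv → no match
v → no match
vi → no match
vii → match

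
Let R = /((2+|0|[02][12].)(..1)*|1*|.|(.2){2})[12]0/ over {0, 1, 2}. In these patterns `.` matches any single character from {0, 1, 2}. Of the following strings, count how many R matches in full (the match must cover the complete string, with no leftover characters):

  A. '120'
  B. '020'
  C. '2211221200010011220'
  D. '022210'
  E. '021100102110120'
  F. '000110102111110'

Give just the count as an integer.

5

A → match
B → match
C → no match
D → match
E → match
F → match
Total matched: 5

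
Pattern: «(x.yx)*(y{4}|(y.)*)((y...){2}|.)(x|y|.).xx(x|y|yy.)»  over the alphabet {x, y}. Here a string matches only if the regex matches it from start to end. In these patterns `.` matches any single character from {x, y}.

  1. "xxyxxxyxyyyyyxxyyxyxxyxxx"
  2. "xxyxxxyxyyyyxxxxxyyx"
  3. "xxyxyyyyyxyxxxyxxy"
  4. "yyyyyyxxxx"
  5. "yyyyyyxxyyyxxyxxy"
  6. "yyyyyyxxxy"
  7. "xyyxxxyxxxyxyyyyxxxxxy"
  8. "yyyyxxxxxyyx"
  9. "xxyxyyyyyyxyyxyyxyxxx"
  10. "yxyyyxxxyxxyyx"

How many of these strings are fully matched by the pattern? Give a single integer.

10

1 → match
2 → match
3 → match
4 → match
5 → match
6 → match
7 → match
8 → match
9 → match
10 → match
Total matched: 10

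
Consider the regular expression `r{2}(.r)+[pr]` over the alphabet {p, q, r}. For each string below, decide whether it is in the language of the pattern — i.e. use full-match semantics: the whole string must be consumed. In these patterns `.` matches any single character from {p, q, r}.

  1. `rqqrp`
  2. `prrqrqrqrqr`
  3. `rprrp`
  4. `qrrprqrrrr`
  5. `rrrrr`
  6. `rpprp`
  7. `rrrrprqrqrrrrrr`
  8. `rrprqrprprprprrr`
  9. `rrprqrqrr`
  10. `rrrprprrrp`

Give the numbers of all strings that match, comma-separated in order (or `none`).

5, 7, 9

1 → no match
2 → no match — must start with `r`
3 → no match
4 → no match — must start with `r`
5 → match
6 → no match
7 → match
8 → no match
9 → match
10 → no match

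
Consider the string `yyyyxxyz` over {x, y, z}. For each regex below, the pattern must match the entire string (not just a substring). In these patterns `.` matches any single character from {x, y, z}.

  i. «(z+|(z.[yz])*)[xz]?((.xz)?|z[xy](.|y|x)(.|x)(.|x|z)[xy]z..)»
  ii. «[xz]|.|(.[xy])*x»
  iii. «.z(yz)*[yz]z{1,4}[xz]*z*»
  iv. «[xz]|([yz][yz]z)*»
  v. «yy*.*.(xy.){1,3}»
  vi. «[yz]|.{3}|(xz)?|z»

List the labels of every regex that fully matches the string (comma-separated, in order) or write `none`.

i → no match
ii → no match
iii → no match
iv → no match
v → match
vi → no match

v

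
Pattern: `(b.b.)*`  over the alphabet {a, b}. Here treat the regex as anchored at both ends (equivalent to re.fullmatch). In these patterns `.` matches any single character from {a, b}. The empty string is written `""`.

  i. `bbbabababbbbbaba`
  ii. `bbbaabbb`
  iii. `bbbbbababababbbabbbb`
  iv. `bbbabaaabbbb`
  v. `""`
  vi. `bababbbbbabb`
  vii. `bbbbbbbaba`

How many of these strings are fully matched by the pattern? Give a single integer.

4

i → match
ii → no match
iii → match
iv → no match
v → match
vi → match
vii → no match
Total matched: 4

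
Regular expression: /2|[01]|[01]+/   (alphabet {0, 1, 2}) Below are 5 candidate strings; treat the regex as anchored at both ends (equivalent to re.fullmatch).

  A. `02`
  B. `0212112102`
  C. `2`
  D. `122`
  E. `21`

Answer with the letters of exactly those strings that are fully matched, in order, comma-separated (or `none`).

A → no match
B → no match
C → match
D → no match
E → no match

C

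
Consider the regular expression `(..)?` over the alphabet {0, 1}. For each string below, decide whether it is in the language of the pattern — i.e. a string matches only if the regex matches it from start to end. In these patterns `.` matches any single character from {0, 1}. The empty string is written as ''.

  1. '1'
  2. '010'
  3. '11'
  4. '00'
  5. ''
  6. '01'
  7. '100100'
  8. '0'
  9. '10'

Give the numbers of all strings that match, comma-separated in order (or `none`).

3, 4, 5, 6, 9

1. '1' → no match
2. '010' → no match
3. '11' → match
4. '00' → match
5. '' → match
6. '01' → match
7. '100100' → no match
8. '0' → no match
9. '10' → match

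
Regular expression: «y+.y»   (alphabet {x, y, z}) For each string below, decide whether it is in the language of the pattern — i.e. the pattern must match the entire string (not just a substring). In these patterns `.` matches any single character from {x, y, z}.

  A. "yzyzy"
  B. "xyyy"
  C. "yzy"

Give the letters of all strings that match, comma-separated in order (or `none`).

A → no match
B → no match — must start with "y"
C → match

C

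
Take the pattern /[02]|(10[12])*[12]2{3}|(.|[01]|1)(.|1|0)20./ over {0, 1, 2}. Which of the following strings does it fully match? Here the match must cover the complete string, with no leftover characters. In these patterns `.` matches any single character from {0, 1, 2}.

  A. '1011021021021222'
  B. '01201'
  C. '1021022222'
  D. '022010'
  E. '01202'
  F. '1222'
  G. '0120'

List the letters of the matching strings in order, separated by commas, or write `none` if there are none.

A, B, C, E, F

A → match
B. '01201' → match
C. '1021022222' → match
D. '022010' → no match
E. '01202' → match
F. '1222' → match
G. '0120' → no match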